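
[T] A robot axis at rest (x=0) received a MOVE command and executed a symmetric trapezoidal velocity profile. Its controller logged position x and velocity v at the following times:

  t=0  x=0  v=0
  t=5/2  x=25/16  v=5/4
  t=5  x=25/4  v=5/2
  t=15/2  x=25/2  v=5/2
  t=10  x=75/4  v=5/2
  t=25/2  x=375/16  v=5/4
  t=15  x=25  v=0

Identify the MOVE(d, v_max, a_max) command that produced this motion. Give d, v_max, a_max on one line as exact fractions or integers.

final state: t=15, x=25, v=0 → d = 25
a_max = (5/4−0)/(5/2−0) = 1/2
max v = 5/2 over t∈[5,10] → v_max = 5/2
check: 5/2·(5+5) = 25 ✓

d=25 v_max=5/2 a_max=1/2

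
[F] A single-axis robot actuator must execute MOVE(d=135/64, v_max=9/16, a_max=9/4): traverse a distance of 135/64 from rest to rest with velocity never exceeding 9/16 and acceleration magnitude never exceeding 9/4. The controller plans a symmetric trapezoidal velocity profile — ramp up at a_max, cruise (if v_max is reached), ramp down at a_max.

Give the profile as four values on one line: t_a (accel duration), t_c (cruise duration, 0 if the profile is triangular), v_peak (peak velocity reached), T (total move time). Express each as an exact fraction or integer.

t_a=1/4 t_c=7/2 v_peak=9/16 T=4

v_max²/a_max = (9/16)²/(9/4) = 9/64
135/64 ≥ 9/64 ⇒ cruise phase
t_a = (9/16)/(9/4) = 1/4; v_peak = 9/16
d_cruise = 135/64 − 9/64 = 63/32; t_c = (63/32)/(9/16) = 7/2
T = 2·1/4 + 7/2 = 4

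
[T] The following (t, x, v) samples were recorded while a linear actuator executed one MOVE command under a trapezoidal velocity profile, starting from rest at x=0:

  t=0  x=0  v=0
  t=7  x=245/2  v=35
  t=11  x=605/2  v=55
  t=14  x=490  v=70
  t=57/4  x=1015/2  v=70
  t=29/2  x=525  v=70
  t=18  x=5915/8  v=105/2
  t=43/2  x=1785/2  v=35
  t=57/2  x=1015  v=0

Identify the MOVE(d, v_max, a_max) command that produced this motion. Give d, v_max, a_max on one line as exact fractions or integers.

d=1015 v_max=70 a_max=5

final state: t=57/2, x=1015, v=0 → d = 1015
a_max = (35−0)/(7−0) = 5
max v = 70 over t∈[14,29/2] → v_max = 70
check: 70·(14+1/2) = 1015 ✓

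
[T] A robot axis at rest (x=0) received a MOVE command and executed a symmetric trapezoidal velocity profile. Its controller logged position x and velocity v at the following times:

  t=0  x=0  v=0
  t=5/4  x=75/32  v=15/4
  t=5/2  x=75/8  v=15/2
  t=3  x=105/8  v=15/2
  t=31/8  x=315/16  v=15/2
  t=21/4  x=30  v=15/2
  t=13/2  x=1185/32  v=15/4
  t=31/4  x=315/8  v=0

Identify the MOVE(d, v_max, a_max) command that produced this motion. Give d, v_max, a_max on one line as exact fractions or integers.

d=315/8 v_max=15/2 a_max=3

final state: t=31/4, x=315/8, v=0 → d = 315/8
a_max = (15/4−0)/(5/4−0) = 3
max v = 15/2 over t∈[5/2,21/4] → v_max = 15/2
check: 15/2·(5/2+11/4) = 315/8 ✓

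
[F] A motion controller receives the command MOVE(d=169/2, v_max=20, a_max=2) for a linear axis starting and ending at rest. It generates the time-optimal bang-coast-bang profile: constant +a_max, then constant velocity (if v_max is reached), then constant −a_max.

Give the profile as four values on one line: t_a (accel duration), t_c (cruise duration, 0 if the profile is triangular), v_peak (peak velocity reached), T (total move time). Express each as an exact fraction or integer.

t_a=13/2 t_c=0 v_peak=13 T=13

(v_max)²/a_max = 20²/2 = 200
169/2 < 200 → triangular
v_peak = √(169/2·2) = √169 = 13
t_a = 13/2; t_c = 0
T = 2·13/2 = 13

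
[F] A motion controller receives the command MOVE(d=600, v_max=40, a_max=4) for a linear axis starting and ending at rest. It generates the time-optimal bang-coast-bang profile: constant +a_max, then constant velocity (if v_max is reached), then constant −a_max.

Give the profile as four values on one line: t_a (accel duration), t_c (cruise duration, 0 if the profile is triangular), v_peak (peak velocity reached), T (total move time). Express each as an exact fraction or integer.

t_a=10 t_c=5 v_peak=40 T=25

vₘ²/aₘ = 40²/4 = 400
600 ≥ 400 so v_max reached
t_a = 40/4 = 10; v_peak = 40
d_cruise = 600 − 400 = 200; t_c = 200/40 = 5
T = 2·10 + 5 = 25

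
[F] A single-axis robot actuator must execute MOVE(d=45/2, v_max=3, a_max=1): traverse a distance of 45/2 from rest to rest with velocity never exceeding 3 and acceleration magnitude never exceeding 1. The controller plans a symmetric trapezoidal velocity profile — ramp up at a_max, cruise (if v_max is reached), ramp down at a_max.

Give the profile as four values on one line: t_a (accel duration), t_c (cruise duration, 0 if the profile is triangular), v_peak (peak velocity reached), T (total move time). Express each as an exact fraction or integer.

v_max²/a_max = 3²/1 = 9
45/2 ≥ 9 so v_max reached
t_a = 3/1 = 3; v_peak = 3
d_cruise = 45/2 − 9 = 27/2; t_c = (27/2)/3 = 9/2
T = 2·3 + 9/2 = 21/2

t_a=3 t_c=9/2 v_peak=3 T=21/2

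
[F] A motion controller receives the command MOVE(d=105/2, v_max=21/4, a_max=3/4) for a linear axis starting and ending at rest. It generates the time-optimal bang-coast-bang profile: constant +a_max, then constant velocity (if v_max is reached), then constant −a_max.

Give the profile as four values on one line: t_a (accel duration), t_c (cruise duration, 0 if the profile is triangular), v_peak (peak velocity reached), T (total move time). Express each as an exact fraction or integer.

vₘ²/aₘ = (21/4)²/(3/4) = 147/4
105/2 ≥ 147/4 ⇒ cruise phase
t_a = (21/4)/(3/4) = 7; v_peak = 21/4
d_cruise = 105/2 − 147/4 = 63/4; t_c = (63/4)/(21/4) = 3
T = 2·7 + 3 = 17

t_a=7 t_c=3 v_peak=21/4 T=17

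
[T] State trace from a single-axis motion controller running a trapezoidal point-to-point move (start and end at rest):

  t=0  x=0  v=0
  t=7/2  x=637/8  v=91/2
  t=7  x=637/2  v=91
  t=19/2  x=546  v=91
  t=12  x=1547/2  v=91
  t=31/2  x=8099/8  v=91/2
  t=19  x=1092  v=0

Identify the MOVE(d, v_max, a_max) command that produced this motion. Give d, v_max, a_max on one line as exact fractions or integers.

d=1092 v_max=91 a_max=13

final state: t=19, x=1092, v=0 → d = 1092
a_max = (91/2−0)/(7/2−0) = 13
max v = 91 over t∈[7,12] → v_max = 91
check: 91·(7+5) = 1092 ✓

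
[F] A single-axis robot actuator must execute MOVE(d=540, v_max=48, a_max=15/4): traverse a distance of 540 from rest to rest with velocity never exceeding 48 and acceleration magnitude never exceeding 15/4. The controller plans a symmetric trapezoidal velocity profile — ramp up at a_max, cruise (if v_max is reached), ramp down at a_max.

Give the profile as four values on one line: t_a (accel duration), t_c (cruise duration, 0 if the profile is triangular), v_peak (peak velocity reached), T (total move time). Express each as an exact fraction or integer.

v_max²/a_max = 48²/(15/4) = 3072/5
540 < 3072/5 → triangular
v_peak = √(540·15/4) = √2025 = 45
t_a = 45/(15/4) = 12; t_c = 0
T = 2·12 = 24

t_a=12 t_c=0 v_peak=45 T=24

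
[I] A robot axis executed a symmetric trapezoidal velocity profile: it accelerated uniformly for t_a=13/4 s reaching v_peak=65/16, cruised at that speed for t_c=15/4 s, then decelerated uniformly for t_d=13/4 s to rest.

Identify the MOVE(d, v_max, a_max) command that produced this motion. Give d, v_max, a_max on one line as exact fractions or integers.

d=455/16 v_max=65/16 a_max=5/4

a_max = (65/16)/(13/4) = 5/4
d_a = ½·65/16·13/4 = 845/128; d_c = 65/16·15/4 = 975/64
d = 2·845/128 + 975/64 = 455/16
t_c = 15/4 > 0 ⇒ limit active, v_max = 65/16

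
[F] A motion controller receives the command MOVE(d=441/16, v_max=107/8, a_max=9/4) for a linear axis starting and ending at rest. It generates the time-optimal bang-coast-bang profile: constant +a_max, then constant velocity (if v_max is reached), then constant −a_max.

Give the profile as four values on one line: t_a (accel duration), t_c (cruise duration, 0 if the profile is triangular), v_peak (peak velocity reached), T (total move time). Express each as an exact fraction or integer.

t_a=7/2 t_c=0 v_peak=63/8 T=7

(v_max)²/a_max = (107/8)²/(9/4) = 11449/144
441/16 < 11449/144 so t_c = 0
v_peak = √(441/16·9/4) = √(3969/64) = 63/8
t_a = (63/8)/(9/4) = 7/2; t_c = 0
T = 2·7/2 = 7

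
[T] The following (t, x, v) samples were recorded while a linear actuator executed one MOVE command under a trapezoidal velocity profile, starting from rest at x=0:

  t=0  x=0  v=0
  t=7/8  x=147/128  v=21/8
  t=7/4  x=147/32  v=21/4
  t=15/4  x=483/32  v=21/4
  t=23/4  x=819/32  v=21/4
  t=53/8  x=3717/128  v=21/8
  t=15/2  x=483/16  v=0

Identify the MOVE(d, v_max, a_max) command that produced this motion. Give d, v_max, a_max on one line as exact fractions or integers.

final state: t=15/2, x=483/16, v=0 → d = 483/16
a_max = (21/8−0)/(7/8−0) = 3
max v = 21/4 over t∈[7/4,23/4] → v_max = 21/4
check: 21/4·(7/4+4) = 483/16 ✓

d=483/16 v_max=21/4 a_max=3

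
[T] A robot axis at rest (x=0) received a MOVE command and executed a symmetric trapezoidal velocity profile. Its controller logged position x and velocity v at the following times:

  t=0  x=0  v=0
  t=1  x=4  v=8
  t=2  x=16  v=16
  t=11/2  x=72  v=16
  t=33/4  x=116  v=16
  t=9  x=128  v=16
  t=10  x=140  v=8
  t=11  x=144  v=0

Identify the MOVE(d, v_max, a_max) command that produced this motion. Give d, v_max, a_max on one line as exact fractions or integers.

d=144 v_max=16 a_max=8

final state: t=11, x=144, v=0 → d = 144
a_max = (8−0)/(1−0) = 8
max v = 16 over t∈[2,9] → v_max = 16
check: 16·(2+7) = 144 ✓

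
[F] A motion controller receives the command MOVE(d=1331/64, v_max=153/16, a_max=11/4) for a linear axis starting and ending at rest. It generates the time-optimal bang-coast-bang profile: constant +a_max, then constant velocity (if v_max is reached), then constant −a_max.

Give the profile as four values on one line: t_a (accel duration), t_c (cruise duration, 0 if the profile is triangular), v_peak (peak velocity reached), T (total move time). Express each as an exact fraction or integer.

(v_max)²/a_max = (153/16)²/(11/4) = 23409/704
1331/64 < 23409/704 → triangular
v_peak = √(1331/64·11/4) = √(14641/256) = 121/16
t_a = (121/16)/(11/4) = 11/4; t_c = 0
T = 2·11/4 = 11/2

t_a=11/4 t_c=0 v_peak=121/16 T=11/2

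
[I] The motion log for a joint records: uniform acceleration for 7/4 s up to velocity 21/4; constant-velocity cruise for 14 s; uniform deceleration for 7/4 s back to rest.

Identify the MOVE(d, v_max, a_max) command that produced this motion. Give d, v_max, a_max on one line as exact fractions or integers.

a_max = (21/4)/(7/4) = 3
d_a = ½·21/4·7/4 = 147/32; d_c = 21/4·14 = 147/2
d = 2·147/32 + 147/2 = 1323/16
t_c = 14 > 0 ⇒ limit active, v_max = 21/4

d=1323/16 v_max=21/4 a_max=3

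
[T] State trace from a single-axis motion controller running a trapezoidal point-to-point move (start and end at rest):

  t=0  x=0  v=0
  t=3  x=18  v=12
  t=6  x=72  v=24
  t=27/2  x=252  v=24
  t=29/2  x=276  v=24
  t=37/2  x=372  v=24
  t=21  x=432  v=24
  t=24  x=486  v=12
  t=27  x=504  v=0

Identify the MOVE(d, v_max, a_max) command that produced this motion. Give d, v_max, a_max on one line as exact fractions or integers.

final state: t=27, x=504, v=0 → d = 504
a_max = (12−0)/(3−0) = 4
max v = 24 over t∈[6,21] → v_max = 24
check: 24·(6+15) = 504 ✓

d=504 v_max=24 a_max=4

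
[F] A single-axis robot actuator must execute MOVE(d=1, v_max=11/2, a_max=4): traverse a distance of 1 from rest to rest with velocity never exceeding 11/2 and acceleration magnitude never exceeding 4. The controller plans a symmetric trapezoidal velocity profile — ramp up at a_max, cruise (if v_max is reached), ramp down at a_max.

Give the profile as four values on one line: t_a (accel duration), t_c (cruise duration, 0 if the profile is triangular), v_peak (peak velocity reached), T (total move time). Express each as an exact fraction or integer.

t_a=1/2 t_c=0 v_peak=2 T=1

vₘ²/aₘ = (11/2)²/4 = 121/16
1 < 121/16 ⇒ no cruise
v_peak = √(1·4) = √4 = 2
t_a = 2/4 = 1/2; t_c = 0
T = 2·1/2 = 1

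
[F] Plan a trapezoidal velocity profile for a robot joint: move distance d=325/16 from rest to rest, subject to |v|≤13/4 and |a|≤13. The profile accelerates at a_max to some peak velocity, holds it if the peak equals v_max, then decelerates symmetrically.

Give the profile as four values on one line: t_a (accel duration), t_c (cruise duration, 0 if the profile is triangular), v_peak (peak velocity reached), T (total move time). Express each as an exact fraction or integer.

(v_max)²/a_max = (13/4)²/13 = 13/16
325/16 ≥ 13/16 → trapezoidal
t_a = (13/4)/13 = 1/4; v_peak = 13/4
d_cruise = 325/16 − 13/16 = 39/2; t_c = (39/2)/(13/4) = 6
T = 2·1/4 + 6 = 13/2

t_a=1/4 t_c=6 v_peak=13/4 T=13/2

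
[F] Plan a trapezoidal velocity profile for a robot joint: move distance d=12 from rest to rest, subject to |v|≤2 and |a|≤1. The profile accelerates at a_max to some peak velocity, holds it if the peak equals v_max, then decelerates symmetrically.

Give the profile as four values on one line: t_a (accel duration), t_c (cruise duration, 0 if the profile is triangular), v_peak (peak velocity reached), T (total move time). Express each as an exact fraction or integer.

v_max²/a_max = 2²/1 = 4
12 ≥ 4 → trapezoidal
t_a = 2/1 = 2; v_peak = 2
d_cruise = 12 − 4 = 8; t_c = 8/2 = 4
T = 2·2 + 4 = 8

t_a=2 t_c=4 v_peak=2 T=8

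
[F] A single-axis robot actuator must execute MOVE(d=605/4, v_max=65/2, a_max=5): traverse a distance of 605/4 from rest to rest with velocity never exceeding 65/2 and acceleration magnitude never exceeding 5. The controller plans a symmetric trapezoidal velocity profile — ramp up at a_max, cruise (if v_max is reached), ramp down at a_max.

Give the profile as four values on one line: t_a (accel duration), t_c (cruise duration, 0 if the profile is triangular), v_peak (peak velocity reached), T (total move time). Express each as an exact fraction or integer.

t_a=11/2 t_c=0 v_peak=55/2 T=11

vₘ²/aₘ = (65/2)²/5 = 845/4
605/4 < 845/4 ⇒ no cruise
v_peak = √(605/4·5) = √(3025/4) = 55/2
t_a = (55/2)/5 = 11/2; t_c = 0
T = 2·11/2 = 11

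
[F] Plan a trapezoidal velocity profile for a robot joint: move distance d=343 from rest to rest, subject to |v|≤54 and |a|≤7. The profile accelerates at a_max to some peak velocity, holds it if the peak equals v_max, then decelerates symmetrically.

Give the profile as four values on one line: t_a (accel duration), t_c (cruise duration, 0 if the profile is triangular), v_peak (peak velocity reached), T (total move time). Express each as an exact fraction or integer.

(v_max)²/a_max = 54²/7 = 2916/7
343 < 2916/7 so t_c = 0
v_peak = √(343·7) = √2401 = 49
t_a = 49/7 = 7; t_c = 0
T = 2·7 = 14

t_a=7 t_c=0 v_peak=49 T=14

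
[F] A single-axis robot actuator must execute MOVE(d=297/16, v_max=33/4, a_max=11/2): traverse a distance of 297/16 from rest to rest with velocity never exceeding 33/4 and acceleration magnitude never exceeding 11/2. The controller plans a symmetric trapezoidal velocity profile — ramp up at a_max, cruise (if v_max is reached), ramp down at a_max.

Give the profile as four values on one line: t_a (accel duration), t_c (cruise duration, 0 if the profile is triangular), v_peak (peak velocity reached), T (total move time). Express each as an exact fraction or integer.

t_a=3/2 t_c=3/4 v_peak=33/4 T=15/4

vₘ²/aₘ = (33/4)²/(11/2) = 99/8
297/16 ≥ 99/8 → trapezoidal
t_a = (33/4)/(11/2) = 3/2; v_peak = 33/4
d_cruise = 297/16 − 99/8 = 99/16; t_c = (99/16)/(33/4) = 3/4
T = 2·3/2 + 3/4 = 15/4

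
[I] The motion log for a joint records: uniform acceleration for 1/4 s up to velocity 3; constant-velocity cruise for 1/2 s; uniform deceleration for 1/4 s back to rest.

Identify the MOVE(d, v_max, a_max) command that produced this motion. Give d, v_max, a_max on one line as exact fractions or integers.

d=9/4 v_max=3 a_max=12

a_max = 3/(1/4) = 12
d_a = ½·3·1/4 = 3/8; d_c = 3·1/2 = 3/2
d = 2·3/8 + 3/2 = 9/4
t_c = 1/2 > 0 so v_max = 3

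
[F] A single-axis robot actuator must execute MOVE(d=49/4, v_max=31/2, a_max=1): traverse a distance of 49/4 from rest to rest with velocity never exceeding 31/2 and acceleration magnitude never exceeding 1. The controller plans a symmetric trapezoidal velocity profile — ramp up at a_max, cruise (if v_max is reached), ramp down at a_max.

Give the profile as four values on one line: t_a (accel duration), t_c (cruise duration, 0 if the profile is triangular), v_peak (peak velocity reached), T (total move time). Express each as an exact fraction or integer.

v_max²/a_max = (31/2)²/1 = 961/4
49/4 < 961/4 → triangular
v_peak = √(49/4·1) = √(49/4) = 7/2
t_a = (7/2)/1 = 7/2; t_c = 0
T = 2·7/2 = 7

t_a=7/2 t_c=0 v_peak=7/2 T=7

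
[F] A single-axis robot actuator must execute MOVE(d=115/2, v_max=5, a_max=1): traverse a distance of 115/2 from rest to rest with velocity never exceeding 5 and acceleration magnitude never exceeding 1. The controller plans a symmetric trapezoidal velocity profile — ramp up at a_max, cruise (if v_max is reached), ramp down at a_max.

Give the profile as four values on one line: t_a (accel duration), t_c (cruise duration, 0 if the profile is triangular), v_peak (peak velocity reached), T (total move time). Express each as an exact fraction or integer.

t_a=5 t_c=13/2 v_peak=5 T=33/2

vₘ²/aₘ = 5²/1 = 25
115/2 ≥ 25 so v_max reached
t_a = 5/1 = 5; v_peak = 5
d_cruise = 115/2 − 25 = 65/2; t_c = (65/2)/5 = 13/2
T = 2·5 + 13/2 = 33/2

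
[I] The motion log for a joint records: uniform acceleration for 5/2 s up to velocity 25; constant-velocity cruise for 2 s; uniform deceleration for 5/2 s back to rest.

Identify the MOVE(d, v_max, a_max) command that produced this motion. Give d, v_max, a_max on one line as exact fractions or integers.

a_max = 25/(5/2) = 10
d_a = ½·25·5/2 = 125/4; d_c = 25·2 = 50
d = 2·125/4 + 50 = 225/2
t_c = 2 > 0 ⇒ limit active, v_max = 25

d=225/2 v_max=25 a_max=10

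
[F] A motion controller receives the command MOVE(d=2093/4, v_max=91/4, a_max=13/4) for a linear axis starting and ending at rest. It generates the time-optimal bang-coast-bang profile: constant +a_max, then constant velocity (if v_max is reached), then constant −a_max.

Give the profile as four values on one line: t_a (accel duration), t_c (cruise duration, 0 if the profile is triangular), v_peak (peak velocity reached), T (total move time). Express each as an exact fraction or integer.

(v_max)²/a_max = (91/4)²/(13/4) = 637/4
2093/4 ≥ 637/4 so v_max reached
t_a = (91/4)/(13/4) = 7; v_peak = 91/4
d_cruise = 2093/4 − 637/4 = 364; t_c = 364/(91/4) = 16
T = 2·7 + 16 = 30

t_a=7 t_c=16 v_peak=91/4 T=30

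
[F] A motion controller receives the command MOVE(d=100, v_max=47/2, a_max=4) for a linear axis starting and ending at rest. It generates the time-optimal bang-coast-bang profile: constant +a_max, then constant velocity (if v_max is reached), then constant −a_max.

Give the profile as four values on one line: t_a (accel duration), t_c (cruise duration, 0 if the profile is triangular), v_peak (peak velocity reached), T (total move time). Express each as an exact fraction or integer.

t_a=5 t_c=0 v_peak=20 T=10

(v_max)²/a_max = (47/2)²/4 = 2209/16
100 < 2209/16 so t_c = 0
v_peak = √(100·4) = √400 = 20
t_a = 20/4 = 5; t_c = 0
T = 2·5 = 10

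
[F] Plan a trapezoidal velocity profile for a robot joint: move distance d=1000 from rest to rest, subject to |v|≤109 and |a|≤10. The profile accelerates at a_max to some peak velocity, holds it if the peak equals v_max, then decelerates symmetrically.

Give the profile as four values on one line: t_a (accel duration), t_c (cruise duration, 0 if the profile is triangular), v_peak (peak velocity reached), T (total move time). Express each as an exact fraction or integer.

vₘ²/aₘ = 109²/10 = 11881/10
1000 < 11881/10 ⇒ no cruise
v_peak = √(1000·10) = √10000 = 100
t_a = 100/10 = 10; t_c = 0
T = 2·10 = 20

t_a=10 t_c=0 v_peak=100 T=20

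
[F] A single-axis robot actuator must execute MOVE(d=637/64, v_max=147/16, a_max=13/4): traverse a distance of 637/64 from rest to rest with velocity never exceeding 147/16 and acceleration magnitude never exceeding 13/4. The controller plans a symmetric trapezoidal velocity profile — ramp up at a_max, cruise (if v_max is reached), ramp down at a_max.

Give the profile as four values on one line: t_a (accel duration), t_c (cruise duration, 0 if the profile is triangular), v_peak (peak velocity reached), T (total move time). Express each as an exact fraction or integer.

t_a=7/4 t_c=0 v_peak=91/16 T=7/2

vₘ²/aₘ = (147/16)²/(13/4) = 21609/832
637/64 < 21609/832 ⇒ no cruise
v_peak = √(637/64·13/4) = √(8281/256) = 91/16
t_a = (91/16)/(13/4) = 7/4; t_c = 0
T = 2·7/4 = 7/2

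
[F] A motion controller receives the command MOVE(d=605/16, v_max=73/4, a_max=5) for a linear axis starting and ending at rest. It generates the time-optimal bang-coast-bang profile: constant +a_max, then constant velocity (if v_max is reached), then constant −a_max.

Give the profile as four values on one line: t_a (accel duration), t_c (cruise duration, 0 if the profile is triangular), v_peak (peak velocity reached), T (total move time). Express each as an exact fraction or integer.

v_max²/a_max = (73/4)²/5 = 5329/80
605/16 < 5329/80 ⇒ no cruise
v_peak = √(605/16·5) = √(3025/16) = 55/4
t_a = (55/4)/5 = 11/4; t_c = 0
T = 2·11/4 = 11/2

t_a=11/4 t_c=0 v_peak=55/4 T=11/2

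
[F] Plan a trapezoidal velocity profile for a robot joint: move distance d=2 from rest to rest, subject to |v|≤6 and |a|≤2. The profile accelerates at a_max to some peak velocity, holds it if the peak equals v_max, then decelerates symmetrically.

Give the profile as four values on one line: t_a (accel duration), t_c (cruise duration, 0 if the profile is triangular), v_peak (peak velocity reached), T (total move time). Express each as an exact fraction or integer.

t_a=1 t_c=0 v_peak=2 T=2

(v_max)²/a_max = 6²/2 = 18
2 < 18 ⇒ no cruise
v_peak = √(2·2) = √4 = 2
t_a = 2/2 = 1; t_c = 0
T = 2·1 = 2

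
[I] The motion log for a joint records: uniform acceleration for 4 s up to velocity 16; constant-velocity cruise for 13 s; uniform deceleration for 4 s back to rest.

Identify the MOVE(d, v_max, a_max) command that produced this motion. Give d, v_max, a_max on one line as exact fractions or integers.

a_max = 16/4 = 4
d_a = ½·16·4 = 32; d_c = 16·13 = 208
d = 2·32 + 208 = 272
t_c = 13 > 0 → v_max = v_peak = 16

d=272 v_max=16 a_max=4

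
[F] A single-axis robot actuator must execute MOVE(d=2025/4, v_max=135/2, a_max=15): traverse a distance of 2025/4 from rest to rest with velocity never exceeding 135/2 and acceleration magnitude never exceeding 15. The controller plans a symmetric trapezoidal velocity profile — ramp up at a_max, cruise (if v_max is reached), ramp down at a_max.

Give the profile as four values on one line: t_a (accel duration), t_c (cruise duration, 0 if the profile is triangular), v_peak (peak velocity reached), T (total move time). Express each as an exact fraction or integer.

(v_max)²/a_max = (135/2)²/15 = 1215/4
2025/4 ≥ 1215/4 ⇒ cruise phase
t_a = (135/2)/15 = 9/2; v_peak = 135/2
d_cruise = 2025/4 − 1215/4 = 405/2; t_c = (405/2)/(135/2) = 3
T = 2·9/2 + 3 = 12

t_a=9/2 t_c=3 v_peak=135/2 T=12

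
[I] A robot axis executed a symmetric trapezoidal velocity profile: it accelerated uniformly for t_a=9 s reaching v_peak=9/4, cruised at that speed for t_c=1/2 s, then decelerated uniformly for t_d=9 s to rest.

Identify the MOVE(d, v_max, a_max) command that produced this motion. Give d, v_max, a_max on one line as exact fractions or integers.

d=171/8 v_max=9/4 a_max=1/4

a_max = (9/4)/9 = 1/4
d_a = ½·9/4·9 = 81/8; d_c = 9/4·1/2 = 9/8
d = 2·81/8 + 9/8 = 171/8
t_c = 1/2 > 0 ⇒ limit active, v_max = 9/4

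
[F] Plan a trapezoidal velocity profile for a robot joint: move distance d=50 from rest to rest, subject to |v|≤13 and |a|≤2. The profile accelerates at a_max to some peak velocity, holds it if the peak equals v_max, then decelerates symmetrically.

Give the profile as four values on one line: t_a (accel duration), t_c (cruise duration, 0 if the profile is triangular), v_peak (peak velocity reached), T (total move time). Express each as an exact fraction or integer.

vₘ²/aₘ = 13²/2 = 169/2
50 < 169/2 so t_c = 0
v_peak = √(50·2) = √100 = 10
t_a = 10/2 = 5; t_c = 0
T = 2·5 = 10

t_a=5 t_c=0 v_peak=10 T=10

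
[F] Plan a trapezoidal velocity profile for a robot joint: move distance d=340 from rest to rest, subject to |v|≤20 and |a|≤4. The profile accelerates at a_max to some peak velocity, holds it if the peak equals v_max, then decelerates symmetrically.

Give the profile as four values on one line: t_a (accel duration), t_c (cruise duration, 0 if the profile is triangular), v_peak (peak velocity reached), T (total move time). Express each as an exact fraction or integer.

v_max²/a_max = 20²/4 = 100
340 ≥ 100 so v_max reached
t_a = 20/4 = 5; v_peak = 20
d_cruise = 340 − 100 = 240; t_c = 240/20 = 12
T = 2·5 + 12 = 22

t_a=5 t_c=12 v_peak=20 T=22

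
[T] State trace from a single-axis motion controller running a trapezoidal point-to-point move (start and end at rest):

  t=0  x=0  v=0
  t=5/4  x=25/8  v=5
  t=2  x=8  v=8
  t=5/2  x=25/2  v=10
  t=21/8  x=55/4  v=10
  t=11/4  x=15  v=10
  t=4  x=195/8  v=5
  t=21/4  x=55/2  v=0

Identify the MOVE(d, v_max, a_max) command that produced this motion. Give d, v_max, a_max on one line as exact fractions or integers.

final state: t=21/4, x=55/2, v=0 → d = 55/2
a_max = (5−0)/(5/4−0) = 4
max v = 10 over t∈[5/2,11/4] → v_max = 10
check: 10·(5/2+1/4) = 55/2 ✓

d=55/2 v_max=10 a_max=4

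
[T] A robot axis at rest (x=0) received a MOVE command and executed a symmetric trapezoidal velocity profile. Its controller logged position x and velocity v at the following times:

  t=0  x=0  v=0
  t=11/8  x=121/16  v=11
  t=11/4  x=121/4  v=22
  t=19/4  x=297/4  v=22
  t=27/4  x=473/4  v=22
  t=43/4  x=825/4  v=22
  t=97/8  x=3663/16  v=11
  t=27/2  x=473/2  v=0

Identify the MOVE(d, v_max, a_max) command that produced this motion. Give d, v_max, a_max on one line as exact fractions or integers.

final state: t=27/2, x=473/2, v=0 → d = 473/2
a_max = (11−0)/(11/8−0) = 8
max v = 22 over t∈[11/4,43/4] → v_max = 22
check: 22·(11/4+8) = 473/2 ✓

d=473/2 v_max=22 a_max=8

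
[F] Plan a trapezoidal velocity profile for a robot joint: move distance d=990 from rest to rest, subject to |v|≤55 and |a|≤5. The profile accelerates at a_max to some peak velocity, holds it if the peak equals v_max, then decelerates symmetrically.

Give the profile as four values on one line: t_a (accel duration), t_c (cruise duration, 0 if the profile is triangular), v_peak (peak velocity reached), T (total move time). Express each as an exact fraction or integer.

(v_max)²/a_max = 55²/5 = 605
990 ≥ 605 ⇒ cruise phase
t_a = 55/5 = 11; v_peak = 55
d_cruise = 990 − 605 = 385; t_c = 385/55 = 7
T = 2·11 + 7 = 29

t_a=11 t_c=7 v_peak=55 T=29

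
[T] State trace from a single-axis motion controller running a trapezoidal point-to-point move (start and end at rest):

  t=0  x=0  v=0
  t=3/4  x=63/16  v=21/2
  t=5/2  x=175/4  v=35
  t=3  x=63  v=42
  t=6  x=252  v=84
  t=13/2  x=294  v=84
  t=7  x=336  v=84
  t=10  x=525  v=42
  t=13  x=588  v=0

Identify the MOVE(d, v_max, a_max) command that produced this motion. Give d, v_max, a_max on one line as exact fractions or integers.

final state: t=13, x=588, v=0 → d = 588
a_max = (21/2−0)/(3/4−0) = 14
max v = 84 over t∈[6,7] → v_max = 84
check: 84·(6+1) = 588 ✓

d=588 v_max=84 a_max=14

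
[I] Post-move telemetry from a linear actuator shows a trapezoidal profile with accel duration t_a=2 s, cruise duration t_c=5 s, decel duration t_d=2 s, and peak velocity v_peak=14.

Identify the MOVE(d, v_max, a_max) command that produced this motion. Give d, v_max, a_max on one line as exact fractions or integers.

a_max = 14/2 = 7
d_a = ½·14·2 = 14; d_c = 14·5 = 70
d = 2·14 + 70 = 98
t_c = 5 > 0 ⇒ limit active, v_max = 14

d=98 v_max=14 a_max=7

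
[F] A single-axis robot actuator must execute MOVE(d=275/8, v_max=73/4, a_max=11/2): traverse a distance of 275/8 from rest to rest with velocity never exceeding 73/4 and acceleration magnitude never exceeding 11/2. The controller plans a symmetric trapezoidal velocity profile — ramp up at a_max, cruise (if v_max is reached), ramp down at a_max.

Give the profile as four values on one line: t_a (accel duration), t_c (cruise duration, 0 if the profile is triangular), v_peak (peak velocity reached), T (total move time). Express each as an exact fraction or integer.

t_a=5/2 t_c=0 v_peak=55/4 T=5

v_max²/a_max = (73/4)²/(11/2) = 5329/88
275/8 < 5329/88 → triangular
v_peak = √(275/8·11/2) = √(3025/16) = 55/4
t_a = (55/4)/(11/2) = 5/2; t_c = 0
T = 2·5/2 = 5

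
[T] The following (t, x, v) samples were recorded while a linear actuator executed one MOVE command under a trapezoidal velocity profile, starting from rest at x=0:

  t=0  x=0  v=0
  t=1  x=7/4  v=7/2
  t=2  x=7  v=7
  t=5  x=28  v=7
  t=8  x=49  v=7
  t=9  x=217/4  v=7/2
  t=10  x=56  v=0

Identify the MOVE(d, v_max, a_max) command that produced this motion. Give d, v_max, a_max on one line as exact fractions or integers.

d=56 v_max=7 a_max=7/2

final state: t=10, x=56, v=0 → d = 56
a_max = (7/2−0)/(1−0) = 7/2
max v = 7 over t∈[2,8] → v_max = 7
check: 7·(2+6) = 56 ✓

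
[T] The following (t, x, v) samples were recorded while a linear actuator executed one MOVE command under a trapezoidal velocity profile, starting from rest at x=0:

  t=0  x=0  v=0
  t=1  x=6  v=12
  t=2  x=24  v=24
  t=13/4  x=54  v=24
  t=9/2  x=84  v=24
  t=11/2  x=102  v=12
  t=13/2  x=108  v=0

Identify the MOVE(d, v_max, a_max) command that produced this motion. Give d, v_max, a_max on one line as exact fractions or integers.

final state: t=13/2, x=108, v=0 → d = 108
a_max = (12−0)/(1−0) = 12
max v = 24 over t∈[2,9/2] → v_max = 24
check: 24·(2+5/2) = 108 ✓

d=108 v_max=24 a_max=12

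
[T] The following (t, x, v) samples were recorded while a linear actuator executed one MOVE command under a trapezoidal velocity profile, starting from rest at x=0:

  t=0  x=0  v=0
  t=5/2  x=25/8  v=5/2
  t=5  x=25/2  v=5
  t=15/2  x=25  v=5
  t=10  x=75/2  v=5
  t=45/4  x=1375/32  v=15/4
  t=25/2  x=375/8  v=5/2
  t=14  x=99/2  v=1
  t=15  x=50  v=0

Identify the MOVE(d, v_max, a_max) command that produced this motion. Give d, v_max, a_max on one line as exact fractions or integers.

d=50 v_max=5 a_max=1

final state: t=15, x=50, v=0 → d = 50
a_max = (5/2−0)/(5/2−0) = 1
max v = 5 over t∈[5,10] → v_max = 5
check: 5·(5+5) = 50 ✓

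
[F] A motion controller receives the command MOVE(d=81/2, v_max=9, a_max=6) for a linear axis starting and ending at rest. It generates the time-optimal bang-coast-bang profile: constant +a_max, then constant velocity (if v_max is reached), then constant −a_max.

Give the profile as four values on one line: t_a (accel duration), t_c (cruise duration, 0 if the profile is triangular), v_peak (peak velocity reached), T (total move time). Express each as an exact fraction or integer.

(v_max)²/a_max = 9²/6 = 27/2
81/2 ≥ 27/2 → trapezoidal
t_a = 9/6 = 3/2; v_peak = 9
d_cruise = 81/2 − 27/2 = 27; t_c = 27/9 = 3
T = 2·3/2 + 3 = 6

t_a=3/2 t_c=3 v_peak=9 T=6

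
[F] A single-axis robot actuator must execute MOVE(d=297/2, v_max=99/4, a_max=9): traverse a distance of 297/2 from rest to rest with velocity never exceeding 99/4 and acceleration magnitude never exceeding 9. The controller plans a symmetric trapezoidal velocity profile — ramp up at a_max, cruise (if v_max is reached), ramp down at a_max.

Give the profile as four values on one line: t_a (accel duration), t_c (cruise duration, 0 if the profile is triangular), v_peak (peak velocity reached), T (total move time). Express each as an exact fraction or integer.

v_max²/a_max = (99/4)²/9 = 1089/16
297/2 ≥ 1089/16 → trapezoidal
t_a = (99/4)/9 = 11/4; v_peak = 99/4
d_cruise = 297/2 − 1089/16 = 1287/16; t_c = (1287/16)/(99/4) = 13/4
T = 2·11/4 + 13/4 = 35/4

t_a=11/4 t_c=13/4 v_peak=99/4 T=35/4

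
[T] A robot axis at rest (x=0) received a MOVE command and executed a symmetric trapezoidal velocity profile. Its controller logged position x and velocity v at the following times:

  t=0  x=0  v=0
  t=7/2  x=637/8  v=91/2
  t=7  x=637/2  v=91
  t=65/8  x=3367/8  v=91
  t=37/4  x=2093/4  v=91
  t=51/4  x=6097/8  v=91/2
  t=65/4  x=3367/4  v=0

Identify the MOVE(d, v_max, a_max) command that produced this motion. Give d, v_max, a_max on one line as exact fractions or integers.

final state: t=65/4, x=3367/4, v=0 → d = 3367/4
a_max = (91/2−0)/(7/2−0) = 13
max v = 91 over t∈[7,37/4] → v_max = 91
check: 91·(7+9/4) = 3367/4 ✓

d=3367/4 v_max=91 a_max=13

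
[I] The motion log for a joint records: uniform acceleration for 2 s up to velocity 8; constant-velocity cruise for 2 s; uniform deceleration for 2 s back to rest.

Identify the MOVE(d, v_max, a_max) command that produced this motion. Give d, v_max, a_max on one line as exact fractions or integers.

d=32 v_max=8 a_max=4

a_max = 8/2 = 4
d_a = ½·8·2 = 8; d_c = 8·2 = 16
d = 2·8 + 16 = 32
t_c = 2 > 0 so v_max = 8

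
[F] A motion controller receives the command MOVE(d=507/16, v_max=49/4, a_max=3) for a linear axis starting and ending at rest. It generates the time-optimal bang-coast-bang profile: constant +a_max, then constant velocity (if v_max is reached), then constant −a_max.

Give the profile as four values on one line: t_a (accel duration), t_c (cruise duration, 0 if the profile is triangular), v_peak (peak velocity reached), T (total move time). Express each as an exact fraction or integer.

t_a=13/4 t_c=0 v_peak=39/4 T=13/2

(v_max)²/a_max = (49/4)²/3 = 2401/48
507/16 < 2401/48 so t_c = 0
v_peak = √(507/16·3) = √(1521/16) = 39/4
t_a = (39/4)/3 = 13/4; t_c = 0
T = 2·13/4 = 13/2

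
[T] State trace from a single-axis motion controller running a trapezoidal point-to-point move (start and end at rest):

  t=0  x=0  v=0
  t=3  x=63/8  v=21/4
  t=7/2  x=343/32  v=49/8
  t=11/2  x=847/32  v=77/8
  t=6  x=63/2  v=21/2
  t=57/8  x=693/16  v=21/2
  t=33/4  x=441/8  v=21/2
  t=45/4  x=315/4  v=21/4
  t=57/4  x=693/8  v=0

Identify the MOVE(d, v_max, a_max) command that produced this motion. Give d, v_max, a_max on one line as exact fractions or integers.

d=693/8 v_max=21/2 a_max=7/4

final state: t=57/4, x=693/8, v=0 → d = 693/8
a_max = (21/4−0)/(3−0) = 7/4
max v = 21/2 over t∈[6,33/4] → v_max = 21/2
check: 21/2·(6+9/4) = 693/8 ✓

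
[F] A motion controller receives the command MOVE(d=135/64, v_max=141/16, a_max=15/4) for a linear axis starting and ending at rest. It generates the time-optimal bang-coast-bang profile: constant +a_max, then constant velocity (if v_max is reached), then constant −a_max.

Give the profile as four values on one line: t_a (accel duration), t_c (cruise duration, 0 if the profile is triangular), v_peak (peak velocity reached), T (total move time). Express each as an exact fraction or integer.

t_a=3/4 t_c=0 v_peak=45/16 T=3/2

vₘ²/aₘ = (141/16)²/(15/4) = 6627/320
135/64 < 6627/320 ⇒ no cruise
v_peak = √(135/64·15/4) = √(2025/256) = 45/16
t_a = (45/16)/(15/4) = 3/4; t_c = 0
T = 2·3/4 = 3/2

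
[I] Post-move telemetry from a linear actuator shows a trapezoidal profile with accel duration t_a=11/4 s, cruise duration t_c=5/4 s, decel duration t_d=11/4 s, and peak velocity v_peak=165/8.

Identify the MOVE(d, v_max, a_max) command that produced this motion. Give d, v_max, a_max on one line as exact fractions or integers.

d=165/2 v_max=165/8 a_max=15/2

a_max = (165/8)/(11/4) = 15/2
d_a = ½·165/8·11/4 = 1815/64; d_c = 165/8·5/4 = 825/32
d = 2·1815/64 + 825/32 = 165/2
t_c = 5/4 > 0 ⇒ limit active, v_max = 165/8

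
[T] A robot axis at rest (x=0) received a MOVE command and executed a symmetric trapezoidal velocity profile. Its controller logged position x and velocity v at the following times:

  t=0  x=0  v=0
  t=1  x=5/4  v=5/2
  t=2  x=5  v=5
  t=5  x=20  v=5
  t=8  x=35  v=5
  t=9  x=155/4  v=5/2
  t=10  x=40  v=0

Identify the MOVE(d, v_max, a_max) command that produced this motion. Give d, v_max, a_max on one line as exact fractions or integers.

final state: t=10, x=40, v=0 → d = 40
a_max = (5/2−0)/(1−0) = 5/2
max v = 5 over t∈[2,8] → v_max = 5
check: 5·(2+6) = 40 ✓

d=40 v_max=5 a_max=5/2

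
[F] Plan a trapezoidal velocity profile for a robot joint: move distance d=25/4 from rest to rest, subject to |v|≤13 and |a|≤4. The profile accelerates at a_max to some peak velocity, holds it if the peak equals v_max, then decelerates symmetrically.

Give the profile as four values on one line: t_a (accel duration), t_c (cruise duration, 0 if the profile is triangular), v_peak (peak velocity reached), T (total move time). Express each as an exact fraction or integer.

t_a=5/4 t_c=0 v_peak=5 T=5/2

(v_max)²/a_max = 13²/4 = 169/4
25/4 < 169/4 → triangular
v_peak = √(25/4·4) = √25 = 5
t_a = 5/4; t_c = 0
T = 2·5/4 = 5/2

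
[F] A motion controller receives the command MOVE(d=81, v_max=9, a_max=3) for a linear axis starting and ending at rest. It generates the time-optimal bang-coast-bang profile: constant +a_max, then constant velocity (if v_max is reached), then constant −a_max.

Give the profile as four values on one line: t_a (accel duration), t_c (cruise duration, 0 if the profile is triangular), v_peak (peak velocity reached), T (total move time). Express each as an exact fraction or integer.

v_max²/a_max = 9²/3 = 27
81 ≥ 27 → trapezoidal
t_a = 9/3 = 3; v_peak = 9
d_cruise = 81 − 27 = 54; t_c = 54/9 = 6
T = 2·3 + 6 = 12

t_a=3 t_c=6 v_peak=9 T=12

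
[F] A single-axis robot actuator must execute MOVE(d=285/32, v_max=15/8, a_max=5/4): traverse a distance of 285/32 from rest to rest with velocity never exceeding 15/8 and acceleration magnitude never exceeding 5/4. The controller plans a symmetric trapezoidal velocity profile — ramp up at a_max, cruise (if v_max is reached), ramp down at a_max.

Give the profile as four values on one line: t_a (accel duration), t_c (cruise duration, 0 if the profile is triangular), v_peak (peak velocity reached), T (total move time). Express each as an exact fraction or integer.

(v_max)²/a_max = (15/8)²/(5/4) = 45/16
285/32 ≥ 45/16 → trapezoidal
t_a = (15/8)/(5/4) = 3/2; v_peak = 15/8
d_cruise = 285/32 − 45/16 = 195/32; t_c = (195/32)/(15/8) = 13/4
T = 2·3/2 + 13/4 = 25/4

t_a=3/2 t_c=13/4 v_peak=15/8 T=25/4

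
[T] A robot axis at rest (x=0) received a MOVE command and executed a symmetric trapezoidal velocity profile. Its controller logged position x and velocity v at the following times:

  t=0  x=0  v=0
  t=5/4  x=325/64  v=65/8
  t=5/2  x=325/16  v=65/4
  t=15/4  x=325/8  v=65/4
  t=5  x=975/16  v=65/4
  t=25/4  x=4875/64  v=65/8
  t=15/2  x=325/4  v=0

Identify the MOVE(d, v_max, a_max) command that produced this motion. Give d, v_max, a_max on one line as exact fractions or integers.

d=325/4 v_max=65/4 a_max=13/2

final state: t=15/2, x=325/4, v=0 → d = 325/4
a_max = (65/8−0)/(5/4−0) = 13/2
max v = 65/4 over t∈[5/2,5] → v_max = 65/4
check: 65/4·(5/2+5/2) = 325/4 ✓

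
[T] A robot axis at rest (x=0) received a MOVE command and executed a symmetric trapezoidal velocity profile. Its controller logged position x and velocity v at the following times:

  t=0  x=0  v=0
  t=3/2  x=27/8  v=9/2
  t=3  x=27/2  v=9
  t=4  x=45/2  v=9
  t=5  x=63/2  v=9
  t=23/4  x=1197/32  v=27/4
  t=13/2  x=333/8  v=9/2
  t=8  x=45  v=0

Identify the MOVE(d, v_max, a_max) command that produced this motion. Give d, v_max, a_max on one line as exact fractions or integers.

d=45 v_max=9 a_max=3

final state: t=8, x=45, v=0 → d = 45
a_max = (9/2−0)/(3/2−0) = 3
max v = 9 over t∈[3,5] → v_max = 9
check: 9·(3+2) = 45 ✓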